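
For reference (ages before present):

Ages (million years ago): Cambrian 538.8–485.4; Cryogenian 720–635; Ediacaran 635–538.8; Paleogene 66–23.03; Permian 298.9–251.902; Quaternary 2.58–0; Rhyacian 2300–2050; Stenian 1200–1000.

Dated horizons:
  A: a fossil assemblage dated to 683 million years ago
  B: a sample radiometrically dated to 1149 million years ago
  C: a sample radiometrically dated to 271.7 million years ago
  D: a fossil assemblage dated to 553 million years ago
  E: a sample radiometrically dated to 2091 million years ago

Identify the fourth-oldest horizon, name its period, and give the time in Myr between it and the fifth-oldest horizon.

D, in the Ediacaran; 281.3 million years to C

Larger Ma means older, so oldest first: E 2091 > B 1149 > A 683 > D 553 > C 271.7.
Counting 4 along gives D (553 Ma); the excerpt puts that inside the Ediacaran, 635–538.8 Ma.
Next in line is C (271.7 Ma), and 553 − 271.7 = 281.3 Myr.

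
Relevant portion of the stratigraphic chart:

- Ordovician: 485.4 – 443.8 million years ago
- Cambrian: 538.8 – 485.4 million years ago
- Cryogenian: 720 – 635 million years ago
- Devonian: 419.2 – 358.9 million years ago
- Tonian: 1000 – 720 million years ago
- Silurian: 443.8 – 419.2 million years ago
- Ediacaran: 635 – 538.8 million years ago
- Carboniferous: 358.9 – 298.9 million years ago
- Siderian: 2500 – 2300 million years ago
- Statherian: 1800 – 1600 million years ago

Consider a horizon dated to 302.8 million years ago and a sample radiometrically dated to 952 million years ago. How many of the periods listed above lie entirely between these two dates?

6

The older date is 952 Ma and the younger is 302.8 Ma.
Periods with start < 952 and end > 302.8 Ma: Cryogenian (720–635), Ediacaran (635–538.8), Cambrian (538.8–485.4), Ordovician (485.4–443.8), Silurian (443.8–419.2), Devonian (419.2–358.9).
That is 6 complete periods.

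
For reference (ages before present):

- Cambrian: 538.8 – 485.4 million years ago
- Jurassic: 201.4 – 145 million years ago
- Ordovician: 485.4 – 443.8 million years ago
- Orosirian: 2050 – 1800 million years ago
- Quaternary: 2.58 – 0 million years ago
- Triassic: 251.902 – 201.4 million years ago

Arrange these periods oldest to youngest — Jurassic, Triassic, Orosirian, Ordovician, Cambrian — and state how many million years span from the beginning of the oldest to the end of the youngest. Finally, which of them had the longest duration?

Start ages (Ma): Orosirian 2050, Cambrian 538.8, Ordovician 485.4, Triassic 251.902, Jurassic 201.4.
Ordered oldest to youngest: Orosirian, Cambrian, Ordovician, Triassic, Jurassic.
Span = 2050 − 145 = 1905 Myr.
Durations: Triassic 50.502, Ordovician 41.6, Orosirian 250, Jurassic 56.4, Cambrian 53.4 → longest is Orosirian (250 Myr).

Orosirian → Cambrian → Ordovician → Triassic → Jurassic; total span 1905 Myr; longest is Orosirian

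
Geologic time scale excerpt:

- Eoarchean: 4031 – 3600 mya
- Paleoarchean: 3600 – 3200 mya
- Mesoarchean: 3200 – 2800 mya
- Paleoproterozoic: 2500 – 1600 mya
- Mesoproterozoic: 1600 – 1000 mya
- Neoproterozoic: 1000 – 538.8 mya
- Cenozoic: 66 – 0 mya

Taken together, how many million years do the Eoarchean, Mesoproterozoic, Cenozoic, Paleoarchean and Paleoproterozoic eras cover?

2397 million years

Each duration: Eoarchean = 431; Mesoproterozoic = 600; Cenozoic = 66; Paleoarchean = 400; Paleoproterozoic = 900.
Sum: 431 + 600 + 66 + 400 + 900 = 2397 Myr.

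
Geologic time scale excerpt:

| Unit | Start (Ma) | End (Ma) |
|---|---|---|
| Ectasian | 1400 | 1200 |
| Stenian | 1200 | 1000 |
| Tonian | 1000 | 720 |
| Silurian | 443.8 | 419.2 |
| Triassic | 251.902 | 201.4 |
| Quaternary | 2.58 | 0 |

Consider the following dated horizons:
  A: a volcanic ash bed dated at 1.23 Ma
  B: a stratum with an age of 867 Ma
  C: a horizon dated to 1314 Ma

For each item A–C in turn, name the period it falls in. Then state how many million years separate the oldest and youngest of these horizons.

Match each age against the start–end ranges in the excerpt: A = 1.23 Ma → Quaternary (2.58–0); B = 867 Ma → Tonian (1000–720); C = 1314 Ma → Ectasian (1400–1200).
The largest age is 1314 Ma and the smallest is 1.23 Ma; their difference is 1312.77 Myr.

A — Quaternary; B — Tonian; C — Ectasian; span 1312.77 million years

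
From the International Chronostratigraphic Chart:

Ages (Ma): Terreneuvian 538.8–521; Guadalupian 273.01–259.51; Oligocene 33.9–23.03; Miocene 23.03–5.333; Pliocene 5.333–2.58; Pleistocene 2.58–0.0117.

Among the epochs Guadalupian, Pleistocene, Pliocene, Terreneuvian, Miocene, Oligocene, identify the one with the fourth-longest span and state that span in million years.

Oligocene, 10.87 million years

Durations: Guadalupian 13.5; Pleistocene 2.5683; Pliocene 2.753; Terreneuvian 17.8; Miocene 17.697; Oligocene 10.87 Myr.
Sorted longest-first: Terreneuvian (17.8), Miocene (17.697), Guadalupian (13.5), Oligocene (10.87), Pliocene (2.753), Pleistocene (2.5683).
The fourth longest is Oligocene at 10.87 Myr.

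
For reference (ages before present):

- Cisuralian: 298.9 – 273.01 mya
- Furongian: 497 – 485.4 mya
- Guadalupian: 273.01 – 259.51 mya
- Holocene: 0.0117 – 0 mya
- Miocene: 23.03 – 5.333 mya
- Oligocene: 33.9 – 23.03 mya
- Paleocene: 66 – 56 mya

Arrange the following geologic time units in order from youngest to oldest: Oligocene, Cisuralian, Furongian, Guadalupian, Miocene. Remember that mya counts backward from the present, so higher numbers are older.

Miocene → Oligocene → Guadalupian → Cisuralian → Furongian

Read off each span (Ma): Oligocene 33.9–23.03; Cisuralian 298.9–273.01; Furongian 497–485.4; Guadalupian 273.01–259.51; Miocene 23.03–5.333.
Larger Ma is older, so oldest→youngest is Furongian, Cisuralian, Guadalupian, Oligocene, Miocene; reverse it for youngest→oldest.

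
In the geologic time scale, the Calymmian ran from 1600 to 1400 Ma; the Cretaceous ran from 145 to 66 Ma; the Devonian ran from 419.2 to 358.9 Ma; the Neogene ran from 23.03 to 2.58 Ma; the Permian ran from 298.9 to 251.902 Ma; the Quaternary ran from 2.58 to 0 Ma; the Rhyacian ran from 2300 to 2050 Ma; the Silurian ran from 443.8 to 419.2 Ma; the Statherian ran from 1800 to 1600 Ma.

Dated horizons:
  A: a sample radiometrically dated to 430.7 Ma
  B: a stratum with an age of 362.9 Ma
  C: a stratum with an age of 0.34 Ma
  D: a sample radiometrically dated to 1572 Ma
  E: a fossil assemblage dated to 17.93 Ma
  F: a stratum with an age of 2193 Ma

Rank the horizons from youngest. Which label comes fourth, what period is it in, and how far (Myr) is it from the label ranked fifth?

A, in the Silurian; 1141.3 million years to D

Smaller Ma means younger, so youngest first: C 0.34 < E 17.93 < B 362.9 < A 430.7 < D 1572 < F 2193.
Counting 4 along gives A (430.7 Ma); the excerpt puts that inside the Silurian, 443.8–419.2 Ma.
Next in line is D (1572 Ma), and 1572 − 430.7 = 1141.3 Myr.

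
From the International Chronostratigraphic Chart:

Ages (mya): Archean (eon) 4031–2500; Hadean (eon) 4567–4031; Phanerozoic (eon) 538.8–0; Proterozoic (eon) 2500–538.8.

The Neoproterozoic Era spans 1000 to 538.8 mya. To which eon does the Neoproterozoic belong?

Proterozoic

The Neoproterozoic (1000–538.8 Ma) lies entirely within 2500–538.8 Ma, the Proterozoic Eon.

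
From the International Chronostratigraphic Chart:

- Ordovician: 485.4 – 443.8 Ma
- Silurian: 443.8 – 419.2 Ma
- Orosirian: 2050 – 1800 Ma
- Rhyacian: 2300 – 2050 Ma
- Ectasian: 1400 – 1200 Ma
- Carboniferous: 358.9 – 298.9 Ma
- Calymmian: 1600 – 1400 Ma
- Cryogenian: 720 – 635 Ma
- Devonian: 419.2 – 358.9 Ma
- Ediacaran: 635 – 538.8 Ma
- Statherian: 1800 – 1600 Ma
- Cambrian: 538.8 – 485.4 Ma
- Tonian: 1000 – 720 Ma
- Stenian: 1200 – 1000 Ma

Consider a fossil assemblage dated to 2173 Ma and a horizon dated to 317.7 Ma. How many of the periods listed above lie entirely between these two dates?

2173 Ma sits inside the Rhyacian (2300–2050) and 317.7 Ma inside the Carboniferous (358.9–298.9); neither of those is wholly between the two dates.
The listed periods lying completely between them are Orosirian, Statherian, Calymmian, Ectasian, Stenian, Tonian, Cryogenian, Ediacaran, Cambrian, Ordovician, Silurian, Devonian — 12 in all.

12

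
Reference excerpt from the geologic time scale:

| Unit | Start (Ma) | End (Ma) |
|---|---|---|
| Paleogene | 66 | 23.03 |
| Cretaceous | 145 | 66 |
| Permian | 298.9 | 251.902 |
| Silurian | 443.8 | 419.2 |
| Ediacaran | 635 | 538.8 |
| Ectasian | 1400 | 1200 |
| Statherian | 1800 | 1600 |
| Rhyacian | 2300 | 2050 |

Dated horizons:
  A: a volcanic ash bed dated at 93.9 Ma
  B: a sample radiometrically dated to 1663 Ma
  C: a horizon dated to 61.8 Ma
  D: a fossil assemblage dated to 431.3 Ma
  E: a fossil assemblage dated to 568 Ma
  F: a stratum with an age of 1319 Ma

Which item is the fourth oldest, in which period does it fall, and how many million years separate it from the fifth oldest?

Sorted oldest-first by Ma: B (1663), F (1319), E (568), D (431.3), A (93.9), C (61.8).
The fourth oldest is D at 431.3 Ma, which lies in 443.8–419.2 Ma: the Silurian.
The fifth oldest is A at 93.9 Ma; separation = |431.3 − 93.9| = 337.4 Myr.

D, in the Silurian; 337.4 million years to A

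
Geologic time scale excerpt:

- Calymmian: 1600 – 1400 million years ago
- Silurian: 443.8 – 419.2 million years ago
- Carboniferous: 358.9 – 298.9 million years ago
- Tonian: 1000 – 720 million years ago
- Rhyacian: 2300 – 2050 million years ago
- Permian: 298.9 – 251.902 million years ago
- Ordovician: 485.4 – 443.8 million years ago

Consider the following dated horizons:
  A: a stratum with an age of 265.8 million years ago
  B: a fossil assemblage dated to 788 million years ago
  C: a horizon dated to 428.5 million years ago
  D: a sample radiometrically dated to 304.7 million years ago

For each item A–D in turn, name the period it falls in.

A: 265.8 Ma lies in 298.9–251.902 Ma, so Permian.
B: 788 Ma lies in 1000–720 Ma, so Tonian.
C: 428.5 Ma lies in 443.8–419.2 Ma, so Silurian.
D: 304.7 Ma lies in 358.9–298.9 Ma, so Carboniferous.

A — Permian; B — Tonian; C — Silurian; D — Carboniferous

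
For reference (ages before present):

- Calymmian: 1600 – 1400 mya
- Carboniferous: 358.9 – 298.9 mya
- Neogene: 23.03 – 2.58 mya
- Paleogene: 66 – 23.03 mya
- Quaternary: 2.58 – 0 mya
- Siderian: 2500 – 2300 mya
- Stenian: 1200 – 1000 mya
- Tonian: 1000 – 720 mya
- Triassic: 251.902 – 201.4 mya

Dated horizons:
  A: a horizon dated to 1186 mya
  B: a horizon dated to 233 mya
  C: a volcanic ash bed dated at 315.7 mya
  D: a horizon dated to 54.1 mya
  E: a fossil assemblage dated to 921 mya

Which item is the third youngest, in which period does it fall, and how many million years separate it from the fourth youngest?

Smaller Ma means younger, so youngest first: D 54.1 < B 233 < C 315.7 < E 921 < A 1186.
Counting 3 along gives C (315.7 Ma); the excerpt puts that inside the Carboniferous, 358.9–298.9 Ma.
Next in line is E (921 Ma), and 921 − 315.7 = 605.3 Myr.

C, in the Carboniferous; 605.3 million years to E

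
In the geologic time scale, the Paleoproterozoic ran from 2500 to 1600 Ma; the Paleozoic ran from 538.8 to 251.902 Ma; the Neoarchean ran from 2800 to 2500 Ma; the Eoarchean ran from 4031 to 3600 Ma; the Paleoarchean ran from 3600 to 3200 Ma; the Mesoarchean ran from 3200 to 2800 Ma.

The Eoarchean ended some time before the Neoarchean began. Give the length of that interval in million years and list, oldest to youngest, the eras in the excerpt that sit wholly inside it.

800 million years; Paleoarchean, Mesoarchean

The Eoarchean closes at 3600 Ma and the Neoarchean opens at 2800 Ma, so the interval is 3600 − 2800 = 800 Myr.
An era fits inside if it starts at or after 3600 Ma and ends at or before 2800 Ma; oldest first that gives Paleoarchean, Mesoarchean.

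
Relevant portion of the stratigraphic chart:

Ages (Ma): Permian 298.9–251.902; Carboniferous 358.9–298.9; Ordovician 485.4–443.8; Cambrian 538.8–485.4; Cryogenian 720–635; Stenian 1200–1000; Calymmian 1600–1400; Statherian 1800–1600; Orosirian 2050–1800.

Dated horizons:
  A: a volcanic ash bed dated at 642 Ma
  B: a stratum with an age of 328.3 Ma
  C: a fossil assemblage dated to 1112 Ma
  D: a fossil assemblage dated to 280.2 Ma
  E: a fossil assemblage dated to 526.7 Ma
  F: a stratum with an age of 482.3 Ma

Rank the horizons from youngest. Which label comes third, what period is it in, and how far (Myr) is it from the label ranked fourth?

Sorted youngest-first by Ma: D (280.2), B (328.3), F (482.3), E (526.7), A (642), C (1112).
The third youngest is F at 482.3 Ma, which lies in 485.4–443.8 Ma: the Ordovician.
The fourth youngest is E at 526.7 Ma; separation = |482.3 − 526.7| = 44.4 Myr.

F, in the Ordovician; 44.4 million years to E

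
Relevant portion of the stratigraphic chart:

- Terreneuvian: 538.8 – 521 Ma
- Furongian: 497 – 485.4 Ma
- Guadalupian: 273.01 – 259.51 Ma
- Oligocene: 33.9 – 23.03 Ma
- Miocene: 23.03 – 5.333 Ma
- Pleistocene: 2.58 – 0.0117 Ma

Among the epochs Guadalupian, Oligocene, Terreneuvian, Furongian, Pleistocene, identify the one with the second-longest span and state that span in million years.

Guadalupian, 13.5 million years

Durations: Guadalupian 13.5; Oligocene 10.87; Terreneuvian 17.8; Furongian 11.6; Pleistocene 2.5683 Myr.
Sorted longest-first: Terreneuvian (17.8), Guadalupian (13.5), Furongian (11.6), Oligocene (10.87), Pleistocene (2.5683).
The second longest is Guadalupian at 13.5 Myr.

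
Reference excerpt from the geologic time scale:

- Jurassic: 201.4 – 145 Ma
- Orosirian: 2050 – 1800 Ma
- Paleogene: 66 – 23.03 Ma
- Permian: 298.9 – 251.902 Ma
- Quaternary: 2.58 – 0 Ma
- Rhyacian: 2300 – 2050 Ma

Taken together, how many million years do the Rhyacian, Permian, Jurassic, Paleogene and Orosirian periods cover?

Each duration: Rhyacian = 250; Permian = 46.998; Jurassic = 56.4; Paleogene = 42.97; Orosirian = 250.
Sum: 250 + 46.998 + 56.4 + 42.97 + 250 = 646.368 Myr.

646.368 million years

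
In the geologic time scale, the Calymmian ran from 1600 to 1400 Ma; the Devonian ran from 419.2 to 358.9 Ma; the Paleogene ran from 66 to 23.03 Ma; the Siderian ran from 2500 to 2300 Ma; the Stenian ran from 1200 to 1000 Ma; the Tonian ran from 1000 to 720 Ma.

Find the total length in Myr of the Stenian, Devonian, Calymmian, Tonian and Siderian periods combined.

Each duration: Stenian = 200; Devonian = 60.3; Calymmian = 200; Tonian = 280; Siderian = 200.
Sum: 200 + 60.3 + 200 + 280 + 200 = 940.3 Myr.

940.3 million years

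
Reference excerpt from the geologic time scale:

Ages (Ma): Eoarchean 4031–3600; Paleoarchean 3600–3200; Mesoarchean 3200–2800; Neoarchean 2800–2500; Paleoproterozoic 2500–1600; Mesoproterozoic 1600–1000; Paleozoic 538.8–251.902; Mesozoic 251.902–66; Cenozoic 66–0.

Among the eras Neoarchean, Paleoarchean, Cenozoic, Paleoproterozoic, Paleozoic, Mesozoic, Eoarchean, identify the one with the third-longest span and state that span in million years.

Start − end for each: Neoarchean 2800 − 2500 = 300; Paleoarchean 3600 − 3200 = 400; Cenozoic 66 − 0 = 66; Paleoproterozoic 2500 − 1600 = 900; Paleozoic 538.8 − 251.902 = 286.898; Mesozoic 251.902 − 66 = 185.902; Eoarchean 4031 − 3600 = 431.
Ranking these from longest: Paleoproterozoic > Eoarchean > Paleoarchean > Neoarchean > Paleozoic > Mesozoic > Cenozoic.
Position 3 in that ranking is Paleoarchean, which lasted 400 Myr.

Paleoarchean, 400 million years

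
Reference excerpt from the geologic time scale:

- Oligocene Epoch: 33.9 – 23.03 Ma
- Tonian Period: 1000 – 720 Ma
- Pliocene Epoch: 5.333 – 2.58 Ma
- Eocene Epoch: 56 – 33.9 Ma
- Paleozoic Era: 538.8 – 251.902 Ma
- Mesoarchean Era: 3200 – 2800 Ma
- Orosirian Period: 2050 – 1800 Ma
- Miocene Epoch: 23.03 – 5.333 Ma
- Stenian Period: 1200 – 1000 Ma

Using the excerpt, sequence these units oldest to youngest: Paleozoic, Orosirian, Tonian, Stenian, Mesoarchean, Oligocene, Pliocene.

The oldest of these is Mesoarchean (starts 3200 Ma) and the youngest is Pliocene (ends 2.58 Ma).
In between, by decreasing start age: Orosirian (2050), Stenian (1200), Tonian (1000), Paleozoic (538.8), Oligocene (33.9).

Mesoarchean, Orosirian, Stenian, Tonian, Paleozoic, Oligocene, Pliocene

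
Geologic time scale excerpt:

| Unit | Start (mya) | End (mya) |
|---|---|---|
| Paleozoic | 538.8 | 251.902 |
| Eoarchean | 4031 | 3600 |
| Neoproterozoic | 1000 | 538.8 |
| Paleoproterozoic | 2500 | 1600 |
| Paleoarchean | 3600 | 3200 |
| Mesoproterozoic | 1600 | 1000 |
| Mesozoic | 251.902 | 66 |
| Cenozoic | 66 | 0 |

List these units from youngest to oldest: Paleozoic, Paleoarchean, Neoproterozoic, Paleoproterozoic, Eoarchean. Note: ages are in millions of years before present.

Paleozoic, Neoproterozoic, Paleoproterozoic, Paleoarchean, Eoarchean

The oldest of these is Eoarchean (starts 4031 Ma) and the youngest is Paleozoic (ends 251.902 Ma).
In between, by decreasing start age: Paleoarchean (3600), Paleoproterozoic (2500), Neoproterozoic (1000).
Listing youngest first means reversing that sequence.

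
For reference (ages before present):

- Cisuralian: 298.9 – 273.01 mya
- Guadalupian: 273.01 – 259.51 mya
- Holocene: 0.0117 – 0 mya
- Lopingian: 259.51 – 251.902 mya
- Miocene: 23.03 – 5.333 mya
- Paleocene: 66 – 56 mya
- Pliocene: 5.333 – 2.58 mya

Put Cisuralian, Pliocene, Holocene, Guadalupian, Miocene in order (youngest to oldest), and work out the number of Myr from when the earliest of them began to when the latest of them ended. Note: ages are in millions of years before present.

Holocene, Pliocene, Miocene, Guadalupian, Cisuralian; total span 298.9 Myr

From the excerpt: Cisuralian 298.9–273.01; Pliocene 5.333–2.58; Holocene 0.0117–0; Guadalupian 273.01–259.51; Miocene 23.03–5.333 (Ma).
Larger Ma is earlier, so the oldest is Cisuralian and the youngest is Holocene; youngest to oldest: Holocene, Pliocene, Miocene, Guadalupian, Cisuralian.
Oldest start 298.9 minus youngest end 0 gives 298.9 Myr overall.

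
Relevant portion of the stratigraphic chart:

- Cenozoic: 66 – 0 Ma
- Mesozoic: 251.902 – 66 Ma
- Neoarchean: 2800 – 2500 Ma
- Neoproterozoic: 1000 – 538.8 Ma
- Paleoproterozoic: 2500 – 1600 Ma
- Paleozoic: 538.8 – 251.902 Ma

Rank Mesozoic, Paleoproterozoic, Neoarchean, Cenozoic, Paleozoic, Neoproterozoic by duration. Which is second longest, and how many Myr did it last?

Neoproterozoic, 461.2 million years

Durations: Mesozoic 185.902; Paleoproterozoic 900; Neoarchean 300; Cenozoic 66; Paleozoic 286.898; Neoproterozoic 461.2 Myr.
Sorted longest-first: Paleoproterozoic (900), Neoproterozoic (461.2), Neoarchean (300), Paleozoic (286.898), Mesozoic (185.902), Cenozoic (66).
The second longest is Neoproterozoic at 461.2 Myr.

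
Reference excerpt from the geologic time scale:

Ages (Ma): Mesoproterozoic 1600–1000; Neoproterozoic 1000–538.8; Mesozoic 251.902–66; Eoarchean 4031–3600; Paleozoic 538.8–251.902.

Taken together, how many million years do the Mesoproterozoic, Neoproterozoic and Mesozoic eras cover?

Duration is start − end for each: (1600 − 1000) + (1000 − 538.8) + (251.902 − 66).
That is 600 + 461.2 + 185.902, which totals 1247.102 million years.

1247.102 million years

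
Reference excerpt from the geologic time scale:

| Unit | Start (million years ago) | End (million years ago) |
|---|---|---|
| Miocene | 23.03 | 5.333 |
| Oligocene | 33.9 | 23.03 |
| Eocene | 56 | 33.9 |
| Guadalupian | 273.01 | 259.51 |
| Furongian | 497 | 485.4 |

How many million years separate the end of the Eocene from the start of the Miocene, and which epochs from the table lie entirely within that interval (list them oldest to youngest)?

10.87 million years; Oligocene

The Eocene closes at 33.9 Ma and the Miocene opens at 23.03 Ma, so the interval is 33.9 − 23.03 = 10.87 Myr.
An epoch fits inside if it starts at or after 33.9 Ma and ends at or before 23.03 Ma; oldest first that gives Oligocene.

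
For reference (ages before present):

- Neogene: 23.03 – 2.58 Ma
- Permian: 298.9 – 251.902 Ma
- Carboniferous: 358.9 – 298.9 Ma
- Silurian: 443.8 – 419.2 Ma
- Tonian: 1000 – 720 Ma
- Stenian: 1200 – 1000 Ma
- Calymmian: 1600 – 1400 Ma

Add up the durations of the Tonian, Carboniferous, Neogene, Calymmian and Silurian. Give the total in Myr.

585.05 million years

Duration is start − end for each: (1000 − 720) + (358.9 − 298.9) + (23.03 − 2.58) + (1600 − 1400) + (443.8 − 419.2).
That is 280 + 60 + 20.45 + 200 + 24.6, which totals 585.05 million years.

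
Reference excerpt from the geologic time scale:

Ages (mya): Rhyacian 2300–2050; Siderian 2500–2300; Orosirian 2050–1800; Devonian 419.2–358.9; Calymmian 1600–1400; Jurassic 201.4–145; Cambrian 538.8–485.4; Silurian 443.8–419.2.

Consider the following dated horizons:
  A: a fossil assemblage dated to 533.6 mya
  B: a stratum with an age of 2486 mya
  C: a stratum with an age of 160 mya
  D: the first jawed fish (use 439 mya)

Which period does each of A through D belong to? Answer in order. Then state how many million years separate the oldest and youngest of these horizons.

A — Cambrian; B — Siderian; C — Jurassic; D — Silurian; span 2326 million years

A: 533.6 Ma lies in 538.8–485.4 Ma, so Cambrian.
B: 2486 Ma lies in 2500–2300 Ma, so Siderian.
C: 160 Ma lies in 201.4–145 Ma, so Jurassic.
D: 439 Ma lies in 443.8–419.2 Ma, so Silurian.
Oldest = 2486 Ma, youngest = 160 Ma → span 2326 Myr.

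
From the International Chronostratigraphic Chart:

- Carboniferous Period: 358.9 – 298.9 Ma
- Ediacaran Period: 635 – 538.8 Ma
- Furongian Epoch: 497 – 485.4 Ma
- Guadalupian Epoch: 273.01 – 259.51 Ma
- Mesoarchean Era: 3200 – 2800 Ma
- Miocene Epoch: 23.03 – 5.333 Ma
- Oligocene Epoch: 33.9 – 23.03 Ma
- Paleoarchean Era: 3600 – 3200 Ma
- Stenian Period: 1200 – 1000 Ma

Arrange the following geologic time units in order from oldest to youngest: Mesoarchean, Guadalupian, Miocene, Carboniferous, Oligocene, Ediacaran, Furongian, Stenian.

Mesoarchean, Stenian, Ediacaran, Furongian, Carboniferous, Guadalupian, Oligocene, Miocene

Sorting by start age (descending Ma, since larger Ma = older): Mesoarchean start 3200, Stenian start 1200, Ediacaran start 635, Furongian start 497, Carboniferous start 358.9, Guadalupian start 273.01, Oligocene start 33.9, Miocene start 23.03.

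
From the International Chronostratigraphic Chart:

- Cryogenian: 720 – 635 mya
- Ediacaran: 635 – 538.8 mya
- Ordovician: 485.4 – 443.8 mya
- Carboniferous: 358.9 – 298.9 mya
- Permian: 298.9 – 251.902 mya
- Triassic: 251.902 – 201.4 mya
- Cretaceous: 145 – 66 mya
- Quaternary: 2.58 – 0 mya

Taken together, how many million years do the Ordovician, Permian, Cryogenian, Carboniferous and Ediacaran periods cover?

Each duration: Ordovician = 41.6; Permian = 46.998; Cryogenian = 85; Carboniferous = 60; Ediacaran = 96.2.
Sum: 41.6 + 46.998 + 85 + 60 + 96.2 = 329.798 Myr.

329.798 million years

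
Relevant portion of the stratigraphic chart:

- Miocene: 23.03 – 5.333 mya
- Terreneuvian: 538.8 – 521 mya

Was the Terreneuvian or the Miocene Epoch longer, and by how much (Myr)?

Terreneuvian, by 0.103 million years

Terreneuvian: 538.8 − 521 = 17.8 Myr.
Miocene: 23.03 − 5.333 = 17.697 Myr.
Difference: 17.8 − 17.697 = 0.103 Myr, so the Terreneuvian was longer.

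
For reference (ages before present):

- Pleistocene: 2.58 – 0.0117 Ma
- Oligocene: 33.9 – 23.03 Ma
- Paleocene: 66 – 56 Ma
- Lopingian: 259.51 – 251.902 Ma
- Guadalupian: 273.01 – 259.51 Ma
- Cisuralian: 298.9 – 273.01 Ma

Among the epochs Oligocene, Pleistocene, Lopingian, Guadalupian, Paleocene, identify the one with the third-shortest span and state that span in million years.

Durations: Oligocene 10.87; Pleistocene 2.5683; Lopingian 7.608; Guadalupian 13.5; Paleocene 10 Myr.
Sorted shortest-first: Pleistocene (2.5683), Lopingian (7.608), Paleocene (10), Oligocene (10.87), Guadalupian (13.5).
The third shortest is Paleocene at 10 Myr.

Paleocene, 10 million years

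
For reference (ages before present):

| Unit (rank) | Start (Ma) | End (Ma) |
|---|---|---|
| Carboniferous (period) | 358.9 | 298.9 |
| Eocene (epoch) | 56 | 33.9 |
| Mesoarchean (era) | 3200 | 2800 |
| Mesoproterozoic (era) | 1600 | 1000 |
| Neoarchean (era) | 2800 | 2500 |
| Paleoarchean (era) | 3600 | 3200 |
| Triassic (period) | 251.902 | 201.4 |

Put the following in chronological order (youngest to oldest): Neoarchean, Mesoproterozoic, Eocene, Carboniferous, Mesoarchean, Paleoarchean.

Sorting by start age (ascending Ma, since larger Ma = older): Eocene start 56, Carboniferous start 358.9, Mesoproterozoic start 1600, Neoarchean start 2800, Mesoarchean start 3200, Paleoarchean start 3600.

Eocene, Carboniferous, Mesoproterozoic, Neoarchean, Mesoarchean, Paleoarchean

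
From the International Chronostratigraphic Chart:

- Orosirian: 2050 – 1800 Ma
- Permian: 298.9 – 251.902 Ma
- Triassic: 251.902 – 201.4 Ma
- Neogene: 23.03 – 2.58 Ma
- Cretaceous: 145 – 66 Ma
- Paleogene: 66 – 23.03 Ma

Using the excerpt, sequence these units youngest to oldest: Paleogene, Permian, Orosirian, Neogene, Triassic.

Read off each span (Ma): Paleogene 66–23.03; Permian 298.9–251.902; Orosirian 2050–1800; Neogene 23.03–2.58; Triassic 251.902–201.4.
Larger Ma is older, so oldest→youngest is Orosirian, Permian, Triassic, Paleogene, Neogene; reverse it for youngest→oldest.

Neogene, then Paleogene, then Triassic, then Permian, then Orosirian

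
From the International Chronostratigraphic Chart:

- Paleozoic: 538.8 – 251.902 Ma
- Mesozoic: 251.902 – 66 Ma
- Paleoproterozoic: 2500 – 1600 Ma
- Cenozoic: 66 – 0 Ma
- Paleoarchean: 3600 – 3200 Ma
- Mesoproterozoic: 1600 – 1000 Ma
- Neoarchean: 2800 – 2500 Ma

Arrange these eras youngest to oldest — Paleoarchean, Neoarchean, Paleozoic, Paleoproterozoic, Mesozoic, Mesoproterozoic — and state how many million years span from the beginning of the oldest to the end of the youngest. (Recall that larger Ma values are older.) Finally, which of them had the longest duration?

Mesozoic, Paleozoic, Mesoproterozoic, Paleoproterozoic, Neoarchean, Paleoarchean; total span 3534 Myr; longest is Paleoproterozoic

Start ages (Ma): Paleoarchean 3600, Neoarchean 2800, Paleoproterozoic 2500, Mesoproterozoic 1600, Paleozoic 538.8, Mesozoic 251.902.
Ordered youngest to oldest: Mesozoic, Paleozoic, Mesoproterozoic, Paleoproterozoic, Neoarchean, Paleoarchean.
Span = 3600 − 66 = 3534 Myr.
Durations: Mesozoic 185.902, Paleozoic 286.898, Mesoproterozoic 600, Neoarchean 300, Paleoarchean 400, Paleoproterozoic 900 → longest is Paleoproterozoic (900 Myr).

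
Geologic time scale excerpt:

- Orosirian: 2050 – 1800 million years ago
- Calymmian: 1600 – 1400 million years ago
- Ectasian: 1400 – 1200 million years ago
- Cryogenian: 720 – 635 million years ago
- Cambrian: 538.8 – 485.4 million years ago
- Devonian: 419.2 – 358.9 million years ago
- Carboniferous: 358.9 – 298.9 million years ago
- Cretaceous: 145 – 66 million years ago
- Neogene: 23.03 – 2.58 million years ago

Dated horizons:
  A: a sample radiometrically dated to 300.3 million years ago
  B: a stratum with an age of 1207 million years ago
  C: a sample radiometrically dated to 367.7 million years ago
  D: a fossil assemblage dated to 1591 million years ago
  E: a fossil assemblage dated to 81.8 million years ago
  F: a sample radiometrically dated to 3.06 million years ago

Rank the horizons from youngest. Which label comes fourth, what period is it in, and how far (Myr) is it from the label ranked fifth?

C, in the Devonian; 839.3 million years to B

Smaller Ma means younger, so youngest first: F 3.06 < E 81.8 < A 300.3 < C 367.7 < B 1207 < D 1591.
Counting 4 along gives C (367.7 Ma); the excerpt puts that inside the Devonian, 419.2–358.9 Ma.
Next in line is B (1207 Ma), and 1207 − 367.7 = 839.3 Myr.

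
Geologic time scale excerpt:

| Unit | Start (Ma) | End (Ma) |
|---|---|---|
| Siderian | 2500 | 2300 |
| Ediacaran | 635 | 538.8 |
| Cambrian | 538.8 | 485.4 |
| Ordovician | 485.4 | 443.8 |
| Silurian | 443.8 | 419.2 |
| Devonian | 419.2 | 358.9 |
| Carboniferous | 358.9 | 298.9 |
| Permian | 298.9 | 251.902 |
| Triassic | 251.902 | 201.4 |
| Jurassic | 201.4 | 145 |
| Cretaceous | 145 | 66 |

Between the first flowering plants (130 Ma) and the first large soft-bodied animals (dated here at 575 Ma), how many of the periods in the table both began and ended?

8

575 Ma sits inside the Ediacaran (635–538.8) and 130 Ma inside the Cretaceous (145–66); neither of those is wholly between the two dates.
The listed periods lying completely between them are Cambrian, Ordovician, Silurian, Devonian, Carboniferous, Permian, Triassic, Jurassic — 8 in all.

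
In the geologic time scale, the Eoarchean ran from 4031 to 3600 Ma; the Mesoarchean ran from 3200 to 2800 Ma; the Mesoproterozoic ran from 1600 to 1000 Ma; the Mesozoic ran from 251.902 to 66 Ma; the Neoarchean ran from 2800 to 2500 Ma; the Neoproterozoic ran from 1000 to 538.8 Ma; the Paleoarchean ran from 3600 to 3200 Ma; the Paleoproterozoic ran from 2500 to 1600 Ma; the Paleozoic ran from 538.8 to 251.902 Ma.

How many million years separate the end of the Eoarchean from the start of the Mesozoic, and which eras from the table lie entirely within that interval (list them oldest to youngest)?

End of Eoarchean = 3600 Ma; start of Mesozoic = 251.902 Ma.
Gap = 3600 − 251.902 = 3348.098 Myr.
Eras wholly inside 3600–251.902 Ma: Paleoarchean (3600–3200), Mesoarchean (3200–2800), Neoarchean (2800–2500), Paleoproterozoic (2500–1600), Mesoproterozoic (1600–1000), Neoproterozoic (1000–538.8), Paleozoic (538.8–251.902).

3348.098 million years; Paleoarchean, Mesoarchean, Neoarchean, Paleoproterozoic, Mesoproterozoic, Neoproterozoic, Paleozoic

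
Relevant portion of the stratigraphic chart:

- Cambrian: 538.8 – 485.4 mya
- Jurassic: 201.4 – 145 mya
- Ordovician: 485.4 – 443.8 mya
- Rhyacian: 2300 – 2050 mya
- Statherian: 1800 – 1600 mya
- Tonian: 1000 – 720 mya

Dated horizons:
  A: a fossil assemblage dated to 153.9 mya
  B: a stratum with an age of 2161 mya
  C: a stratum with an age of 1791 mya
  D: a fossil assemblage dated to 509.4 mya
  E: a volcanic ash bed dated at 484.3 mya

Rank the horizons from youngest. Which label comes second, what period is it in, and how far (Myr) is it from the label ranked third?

Sorted youngest-first by Ma: A (153.9), E (484.3), D (509.4), C (1791), B (2161).
The second youngest is E at 484.3 Ma, which lies in 485.4–443.8 Ma: the Ordovician.
The third youngest is D at 509.4 Ma; separation = |484.3 − 509.4| = 25.1 Myr.

E, in the Ordovician; 25.1 million years to D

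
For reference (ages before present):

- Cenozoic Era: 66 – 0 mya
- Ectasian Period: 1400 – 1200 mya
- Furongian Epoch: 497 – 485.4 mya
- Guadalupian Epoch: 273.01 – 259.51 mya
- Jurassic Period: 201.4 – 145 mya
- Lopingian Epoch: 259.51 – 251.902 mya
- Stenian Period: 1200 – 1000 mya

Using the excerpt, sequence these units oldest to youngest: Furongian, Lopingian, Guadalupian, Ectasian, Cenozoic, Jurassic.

Ectasian, Furongian, Guadalupian, Lopingian, Jurassic, Cenozoic

The oldest of these is Ectasian (starts 1400 Ma) and the youngest is Cenozoic (ends 0 Ma).
In between, by decreasing start age: Furongian (497), Guadalupian (273.01), Lopingian (259.51), Jurassic (201.4).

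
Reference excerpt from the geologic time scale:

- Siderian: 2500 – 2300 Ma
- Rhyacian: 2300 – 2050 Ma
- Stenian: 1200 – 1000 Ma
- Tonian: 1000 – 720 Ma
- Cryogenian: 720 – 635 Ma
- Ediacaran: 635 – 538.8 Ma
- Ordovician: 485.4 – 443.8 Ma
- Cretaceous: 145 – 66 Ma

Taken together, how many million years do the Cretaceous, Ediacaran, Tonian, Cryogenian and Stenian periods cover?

740.2 million years

Duration is start − end for each: (145 − 66) + (635 − 538.8) + (1000 − 720) + (720 − 635) + (1200 − 1000).
That is 79 + 96.2 + 280 + 85 + 200, which totals 740.2 million years.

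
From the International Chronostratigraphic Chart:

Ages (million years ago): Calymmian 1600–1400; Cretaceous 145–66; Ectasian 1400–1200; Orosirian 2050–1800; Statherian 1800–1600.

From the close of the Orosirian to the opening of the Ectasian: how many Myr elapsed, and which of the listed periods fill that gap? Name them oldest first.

End of Orosirian = 1800 Ma; start of Ectasian = 1400 Ma.
Gap = 1800 − 1400 = 400 Myr.
Periods wholly inside 1800–1400 Ma: Statherian (1800–1600), Calymmian (1600–1400).

400 million years; Statherian, Calymmian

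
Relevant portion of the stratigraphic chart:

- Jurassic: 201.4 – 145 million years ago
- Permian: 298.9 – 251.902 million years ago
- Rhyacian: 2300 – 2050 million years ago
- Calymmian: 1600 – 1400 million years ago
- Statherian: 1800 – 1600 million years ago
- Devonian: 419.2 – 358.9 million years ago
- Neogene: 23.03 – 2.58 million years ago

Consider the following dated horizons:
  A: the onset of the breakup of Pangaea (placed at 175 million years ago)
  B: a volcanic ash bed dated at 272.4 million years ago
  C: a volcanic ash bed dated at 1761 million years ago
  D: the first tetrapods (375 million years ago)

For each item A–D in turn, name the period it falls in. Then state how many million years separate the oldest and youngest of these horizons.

A: 175 Ma lies in 201.4–145 Ma, so Jurassic.
B: 272.4 Ma lies in 298.9–251.902 Ma, so Permian.
C: 1761 Ma lies in 1800–1600 Ma, so Statherian.
D: 375 Ma lies in 419.2–358.9 Ma, so Devonian.
Oldest = 1761 Ma, youngest = 175 Ma → span 1586 Myr.

A — Jurassic; B — Permian; C — Statherian; D — Devonian; span 1586 million years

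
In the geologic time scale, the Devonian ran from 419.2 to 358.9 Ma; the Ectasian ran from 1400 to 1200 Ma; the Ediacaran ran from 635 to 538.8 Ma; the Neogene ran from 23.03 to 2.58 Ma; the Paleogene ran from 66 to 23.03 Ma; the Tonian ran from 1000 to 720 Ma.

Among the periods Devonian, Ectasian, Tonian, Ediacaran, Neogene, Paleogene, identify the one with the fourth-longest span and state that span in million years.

Start − end for each: Devonian 419.2 − 358.9 = 60.3; Ectasian 1400 − 1200 = 200; Tonian 1000 − 720 = 280; Ediacaran 635 − 538.8 = 96.2; Neogene 23.03 − 2.58 = 20.45; Paleogene 66 − 23.03 = 42.97.
Ranking these from longest: Tonian > Ectasian > Ediacaran > Devonian > Paleogene > Neogene.
Position 4 in that ranking is Devonian, which lasted 60.3 Myr.

Devonian, 60.3 million years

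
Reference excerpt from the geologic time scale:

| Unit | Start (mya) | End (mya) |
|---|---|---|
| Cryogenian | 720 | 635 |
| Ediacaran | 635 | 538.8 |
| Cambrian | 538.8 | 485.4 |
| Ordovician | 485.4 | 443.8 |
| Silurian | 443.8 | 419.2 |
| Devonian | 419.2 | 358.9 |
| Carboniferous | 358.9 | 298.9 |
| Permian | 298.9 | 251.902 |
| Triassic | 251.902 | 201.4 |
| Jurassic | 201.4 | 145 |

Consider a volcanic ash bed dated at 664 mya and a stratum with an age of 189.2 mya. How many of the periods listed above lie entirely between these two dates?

664 Ma sits inside the Cryogenian (720–635) and 189.2 Ma inside the Jurassic (201.4–145); neither of those is wholly between the two dates.
The listed periods lying completely between them are Ediacaran, Cambrian, Ordovician, Silurian, Devonian, Carboniferous, Permian, Triassic — 8 in all.

8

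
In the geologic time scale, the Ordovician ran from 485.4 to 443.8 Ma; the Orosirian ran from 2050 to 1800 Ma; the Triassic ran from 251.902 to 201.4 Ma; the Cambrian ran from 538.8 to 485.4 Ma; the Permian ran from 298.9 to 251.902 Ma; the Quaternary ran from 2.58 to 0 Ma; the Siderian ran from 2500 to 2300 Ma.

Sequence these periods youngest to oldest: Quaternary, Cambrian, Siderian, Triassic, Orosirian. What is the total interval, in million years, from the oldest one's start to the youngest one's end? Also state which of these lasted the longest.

Quaternary, Triassic, Cambrian, Orosirian, Siderian; total span 2500 Myr; longest is Orosirian

From the excerpt: Quaternary 2.58–0; Cambrian 538.8–485.4; Siderian 2500–2300; Triassic 251.902–201.4; Orosirian 2050–1800 (Ma).
Larger Ma is earlier, so the oldest is Siderian and the youngest is Quaternary; youngest to oldest: Quaternary, Triassic, Cambrian, Orosirian, Siderian.
Oldest start 2500 minus youngest end 0 gives 2500 Myr overall.
Individual lengths (start − end): Cambrian 53.4; Quaternary 2.58; Orosirian 250; Siderian 200; Triassic 50.502. The largest is Orosirian at 250 Myr.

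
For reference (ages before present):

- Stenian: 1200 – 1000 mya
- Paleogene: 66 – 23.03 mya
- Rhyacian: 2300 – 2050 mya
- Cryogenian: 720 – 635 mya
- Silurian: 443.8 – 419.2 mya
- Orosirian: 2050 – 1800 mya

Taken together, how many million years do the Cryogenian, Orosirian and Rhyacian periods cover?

585 million years

Each duration: Cryogenian = 85; Orosirian = 250; Rhyacian = 250.
Sum: 85 + 250 + 250 = 585 Myr.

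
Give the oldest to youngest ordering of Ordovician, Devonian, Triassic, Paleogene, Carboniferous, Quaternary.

Ordovician, Devonian, Carboniferous, Triassic, Paleogene, Quaternary

Group by era (each group listed oldest first) — Paleozoic: Ordovician, Devonian, Carboniferous; Mesozoic: Triassic; Cenozoic: Paleogene, Quaternary. The eras run Paleozoic → Mesozoic → Cenozoic. Concatenating the groups in that era order gives oldest to youngest directly.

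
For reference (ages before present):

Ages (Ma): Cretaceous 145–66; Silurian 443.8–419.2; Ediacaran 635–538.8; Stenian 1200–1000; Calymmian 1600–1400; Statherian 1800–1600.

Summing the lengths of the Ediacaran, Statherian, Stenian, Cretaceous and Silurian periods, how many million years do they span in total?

599.8 million years

Each duration: Ediacaran = 96.2; Statherian = 200; Stenian = 200; Cretaceous = 79; Silurian = 24.6.
Sum: 96.2 + 200 + 200 + 79 + 24.6 = 599.8 Myr.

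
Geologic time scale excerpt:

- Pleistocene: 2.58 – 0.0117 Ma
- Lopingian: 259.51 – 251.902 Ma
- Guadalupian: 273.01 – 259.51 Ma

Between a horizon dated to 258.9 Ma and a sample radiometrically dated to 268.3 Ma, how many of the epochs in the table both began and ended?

0

Checking each listed span, none has both start < 268.3 Ma and end > 258.9 Ma — every epoch straddles one of the two dates or lies outside them — so the count is 0.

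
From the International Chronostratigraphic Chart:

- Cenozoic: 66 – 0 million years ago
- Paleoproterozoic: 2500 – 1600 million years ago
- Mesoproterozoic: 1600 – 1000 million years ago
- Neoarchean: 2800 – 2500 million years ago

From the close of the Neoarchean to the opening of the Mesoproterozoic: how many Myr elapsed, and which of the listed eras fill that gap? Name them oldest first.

End of Neoarchean = 2500 Ma; start of Mesoproterozoic = 1600 Ma.
Gap = 2500 − 1600 = 900 Myr.
Eras wholly inside 2500–1600 Ma: Paleoproterozoic (2500–1600).

900 million years; Paleoproterozoic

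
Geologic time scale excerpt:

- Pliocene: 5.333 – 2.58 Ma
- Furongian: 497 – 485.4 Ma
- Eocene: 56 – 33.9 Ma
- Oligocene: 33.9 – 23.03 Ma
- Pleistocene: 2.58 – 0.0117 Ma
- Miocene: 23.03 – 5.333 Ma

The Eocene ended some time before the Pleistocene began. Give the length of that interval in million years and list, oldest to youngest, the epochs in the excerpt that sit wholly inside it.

31.32 million years; Oligocene, Miocene, Pliocene

The Eocene closes at 33.9 Ma and the Pleistocene opens at 2.58 Ma, so the interval is 33.9 − 2.58 = 31.32 Myr.
An epoch fits inside if it starts at or after 33.9 Ma and ends at or before 2.58 Ma; oldest first that gives Oligocene, Miocene, Pliocene.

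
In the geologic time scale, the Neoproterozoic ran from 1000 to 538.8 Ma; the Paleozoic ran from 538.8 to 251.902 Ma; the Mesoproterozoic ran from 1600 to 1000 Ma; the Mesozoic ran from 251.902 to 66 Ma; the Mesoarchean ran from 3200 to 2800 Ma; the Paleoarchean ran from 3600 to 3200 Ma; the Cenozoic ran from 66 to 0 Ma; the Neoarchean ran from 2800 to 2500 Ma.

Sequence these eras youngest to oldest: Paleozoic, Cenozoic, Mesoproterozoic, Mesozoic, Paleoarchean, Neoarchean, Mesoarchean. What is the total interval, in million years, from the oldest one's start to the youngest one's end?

From the excerpt: Paleozoic 538.8–251.902; Cenozoic 66–0; Mesoproterozoic 1600–1000; Mesozoic 251.902–66; Paleoarchean 3600–3200; Neoarchean 2800–2500; Mesoarchean 3200–2800 (Ma).
Larger Ma is earlier, so the oldest is Paleoarchean and the youngest is Cenozoic; youngest to oldest: Cenozoic, Mesozoic, Paleozoic, Mesoproterozoic, Neoarchean, Mesoarchean, Paleoarchean.
Oldest start 3600 minus youngest end 0 gives 3600 Myr overall.

Cenozoic, Mesozoic, Paleozoic, Mesoproterozoic, Neoarchean, Mesoarchean, Paleoarchean; total span 3600 Myr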